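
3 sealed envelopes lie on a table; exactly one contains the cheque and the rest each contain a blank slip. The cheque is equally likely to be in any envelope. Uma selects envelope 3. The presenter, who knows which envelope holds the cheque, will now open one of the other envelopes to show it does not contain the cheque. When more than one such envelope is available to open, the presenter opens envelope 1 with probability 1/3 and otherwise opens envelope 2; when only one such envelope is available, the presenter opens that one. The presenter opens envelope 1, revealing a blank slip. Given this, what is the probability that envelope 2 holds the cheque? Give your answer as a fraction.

Condition on the true location of the cheque.
If it is in envelope 1 (prior 1/3): the presenter opened envelope 1, so this case is ruled out; weight (1/3)·0 = 0.
If it is in envelope 2 (prior 1/3): only envelope 1 is available, probability 1; weight (1/3)·1 = 1/3.
If it is in envelope 3 (prior 1/3): envelope 1 is available, opened with probability 1/3; weight (1/3)·(1/3) = 1/9.
The weights sum to 4/9.
So P(the cheque in envelope 2 | the presenter opened envelope 1) = (1/3) / (4/9) = 3/4.

3/4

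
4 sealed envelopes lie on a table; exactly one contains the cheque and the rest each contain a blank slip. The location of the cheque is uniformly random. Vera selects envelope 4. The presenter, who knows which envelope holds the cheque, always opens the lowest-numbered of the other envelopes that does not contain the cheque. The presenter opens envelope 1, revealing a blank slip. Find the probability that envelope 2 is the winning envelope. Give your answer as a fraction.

1/3

Apply Bayes' rule, conditioning on where the cheque actually is.
If it is in envelope 1 (prior 1/4): the presenter opened envelope 1, so this case is ruled out; weight (1/4)·0 = 0.
If it is in any of envelopes 2, 3, and 4 (prior 1/4 each): envelope 1 is the lowest-numbered option available, probability 1; weight (1/4)·1 = 1/4 each.
The weights sum to 3/4.
So P(the cheque in envelope 2 | the presenter opened envelope 1) = (1/4) / (3/4) = 1/3.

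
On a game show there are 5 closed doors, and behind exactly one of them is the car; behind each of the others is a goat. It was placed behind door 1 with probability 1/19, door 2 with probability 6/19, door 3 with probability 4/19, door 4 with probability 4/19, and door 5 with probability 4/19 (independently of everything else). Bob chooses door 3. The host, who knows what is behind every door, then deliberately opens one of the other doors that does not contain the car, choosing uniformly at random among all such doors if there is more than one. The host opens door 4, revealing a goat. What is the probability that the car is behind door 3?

Consider each possible location of the car in turn.
If it is behind door 1 (prior 1/19): the host has 3 equally likely choices, so probability 1/3; weight (1/19)·(1/3) = 1/57.
If it is behind door 2 (prior 6/19): the host has 3 equally likely choices, so probability 1/3; weight (6/19)·(1/3) = 2/19.
If it is behind door 3 (prior 4/19): the host has 4 equally likely choices, so probability 1/4; weight (4/19)·(1/4) = 1/19.
If it is behind door 4 (prior 4/19): the host opened door 4, so this case is ruled out; weight (4/19)·0 = 0.
If it is behind door 5 (prior 4/19): the host has 3 equally likely choices, so probability 1/3; weight (4/19)·(1/3) = 4/57.
The weights sum to 14/57.
So P(the car behind door 3 | the host opened door 4) = (1/19) / (14/57) = 3/14.

3/14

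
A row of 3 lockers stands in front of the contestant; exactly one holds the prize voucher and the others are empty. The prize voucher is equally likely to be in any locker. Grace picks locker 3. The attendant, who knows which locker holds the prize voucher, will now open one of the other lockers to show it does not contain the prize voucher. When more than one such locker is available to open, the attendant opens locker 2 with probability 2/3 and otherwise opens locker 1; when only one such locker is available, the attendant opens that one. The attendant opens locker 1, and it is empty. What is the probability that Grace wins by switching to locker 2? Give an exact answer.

Apply Bayes' rule, conditioning on where the prize voucher actually is.
If it is in locker 1 (prior 1/3): the attendant opened locker 1, so this case is ruled out; weight (1/3)·0 = 0.
If it is in locker 2 (prior 1/3): only locker 1 is available, probability 1; weight (1/3)·1 = 1/3.
If it is in locker 3 (prior 1/3): locker 2 is available but not opened, probability 1/3; weight (1/3)·(1/3) = 1/9.
The weights sum to 4/9.
So P(the prize voucher in locker 2 | the attendant opened locker 1) = (1/3) / (4/9) = 3/4.

3/4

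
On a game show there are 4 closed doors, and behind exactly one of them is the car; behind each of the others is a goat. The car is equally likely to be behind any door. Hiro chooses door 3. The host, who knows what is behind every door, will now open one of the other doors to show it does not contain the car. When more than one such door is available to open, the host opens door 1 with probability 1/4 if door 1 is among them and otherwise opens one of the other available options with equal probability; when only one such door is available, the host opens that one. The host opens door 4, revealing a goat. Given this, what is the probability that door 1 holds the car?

Apply Bayes' rule, conditioning on where the car actually is.
If it is behind door 1 (prior 1/4): door 1 holds the prize so is unavailable; the host chooses uniformly among the 2 others, probability 1/2; weight (1/4)·(1/2) = 1/8.
If it is behind door 2 (prior 1/4): door 1 is available but not opened, probability 3/4; weight (1/4)·(3/4) = 3/16.
If it is behind door 3 (prior 1/4): door 1 is available but not opened; door 4 gets probability (1 − 1/4)/2 = 3/8; weight (1/4)·(3/8) = 3/32.
If it is behind door 4 (prior 1/4): the host opened door 4, so this case is ruled out; weight (1/4)·0 = 0.
The weights sum to 13/32.
So P(the car behind door 1 | the host opened door 4) = (1/8) / (13/32) = 4/13.

4/13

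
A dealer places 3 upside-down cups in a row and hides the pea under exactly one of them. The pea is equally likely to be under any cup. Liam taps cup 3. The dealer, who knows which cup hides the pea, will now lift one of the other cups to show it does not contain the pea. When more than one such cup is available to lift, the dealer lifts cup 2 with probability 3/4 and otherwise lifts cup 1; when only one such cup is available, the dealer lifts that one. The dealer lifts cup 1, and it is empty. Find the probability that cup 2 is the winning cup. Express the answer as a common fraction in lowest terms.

4/5

Condition on the true location of the pea.
If it is under cup 1 (prior 1/3): the dealer opened cup 1, so this case is ruled out; weight (1/3)·0 = 0.
If it is under cup 2 (prior 1/3): only cup 1 is available, probability 1; weight (1/3)·1 = 1/3.
If it is under cup 3 (prior 1/3): cup 2 is available but not opened, probability 1/4; weight (1/3)·(1/4) = 1/12.
The weights sum to 5/12.
So P(the pea under cup 2 | the dealer opened cup 1) = (1/3) / (5/12) = 4/5.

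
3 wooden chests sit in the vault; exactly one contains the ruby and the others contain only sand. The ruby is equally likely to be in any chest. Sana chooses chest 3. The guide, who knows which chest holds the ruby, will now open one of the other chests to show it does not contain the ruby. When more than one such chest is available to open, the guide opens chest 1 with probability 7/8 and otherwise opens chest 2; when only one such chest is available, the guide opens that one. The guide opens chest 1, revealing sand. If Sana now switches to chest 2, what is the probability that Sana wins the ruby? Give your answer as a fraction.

Apply Bayes' rule, conditioning on where the ruby actually is.
If it is in chest 1 (prior 1/3): the guide opened chest 1, so this case is ruled out; weight (1/3)·0 = 0.
If it is in chest 2 (prior 1/3): only chest 1 is available, probability 1; weight (1/3)·1 = 1/3.
If it is in chest 3 (prior 1/3): chest 1 is available, opened with probability 7/8; weight (1/3)·(7/8) = 7/24.
The weights sum to 5/8.
So P(the ruby in chest 2 | the guide opened chest 1) = (1/3) / (5/8) = 8/15.

8/15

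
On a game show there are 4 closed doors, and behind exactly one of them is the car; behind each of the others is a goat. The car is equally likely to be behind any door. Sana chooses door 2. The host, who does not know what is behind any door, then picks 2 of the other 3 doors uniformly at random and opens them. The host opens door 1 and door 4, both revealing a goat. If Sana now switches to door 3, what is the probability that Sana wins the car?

1/2

Apply Bayes' rule, conditioning on where the car actually is.
If it is behind either of doors 1 and 4 (prior 1/4 each): that door was opened and seen not to hold the prize — ruled out; weight (1/4)·0 = 0 each.
If it is behind either of doors 2 and 3 (prior 1/4 each): the host picks exactly this set with probability 1/3 regardless, and none is the prize; weight (1/4)·(1/3) = 1/12 each.
The weights sum to 1/6.
So P(the car behind door 3 | the host opened door 1 and door 4) = (1/12) / (1/6) = 1/2.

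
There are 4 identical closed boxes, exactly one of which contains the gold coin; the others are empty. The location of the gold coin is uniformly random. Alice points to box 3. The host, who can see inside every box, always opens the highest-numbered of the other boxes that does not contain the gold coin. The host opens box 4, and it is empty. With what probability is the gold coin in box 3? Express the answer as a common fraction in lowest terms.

Consider each possible location of the gold coin in turn.
If it is in any of boxes 1, 2, and 3 (prior 1/4 each): box 4 is the highest-numbered option available, probability 1; weight (1/4)·1 = 1/4 each.
If it is in box 4 (prior 1/4): the host opened box 4, so this case is ruled out; weight (1/4)·0 = 0.
The weights sum to 3/4.
So P(the gold coin in box 3 | the host opened box 4) = (1/4) / (3/4) = 1/3.

1/3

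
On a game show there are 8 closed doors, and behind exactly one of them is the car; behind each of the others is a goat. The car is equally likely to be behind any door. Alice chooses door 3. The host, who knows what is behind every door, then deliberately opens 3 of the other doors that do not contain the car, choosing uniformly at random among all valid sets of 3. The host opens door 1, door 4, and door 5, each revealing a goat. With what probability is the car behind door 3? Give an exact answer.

1/8

Consider each possible location of the car in turn.
If it is behind any of doors 1, 4, and 5 (prior 1/8 each): that door was opened and seen not to hold the prize — ruled out; weight (1/8)·0 = 0 each.
If it is behind any of doors 2, 6, 7, and 8 (prior 1/8 each): the host has 20 equally likely choices, so probability 1/20; weight (1/8)·(1/20) = 1/160 each.
If it is behind door 3 (prior 1/8): the host has 35 equally likely choices, so probability 1/35; weight (1/8)·(1/35) = 1/280.
The weights sum to 1/35.
So P(the car behind door 3 | the host opened door 1, door 4, and door 5) = (1/280) / (1/35) = 1/8.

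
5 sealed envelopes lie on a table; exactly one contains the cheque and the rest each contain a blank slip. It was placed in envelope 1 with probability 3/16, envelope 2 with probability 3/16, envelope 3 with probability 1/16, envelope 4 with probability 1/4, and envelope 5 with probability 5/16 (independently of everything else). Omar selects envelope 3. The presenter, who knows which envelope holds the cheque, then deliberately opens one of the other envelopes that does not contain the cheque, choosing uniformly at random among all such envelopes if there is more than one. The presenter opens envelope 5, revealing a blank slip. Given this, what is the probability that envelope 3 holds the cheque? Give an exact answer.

3/43

Condition on the true location of the cheque.
If it is in either of envelopes 1 and 2 (prior 3/16 each): the presenter has 3 equally likely choices, so probability 1/3; weight (3/16)·(1/3) = 1/16 each.
If it is in envelope 3 (prior 1/16): the presenter has 4 equally likely choices, so probability 1/4; weight (1/16)·(1/4) = 1/64.
If it is in envelope 4 (prior 1/4): the presenter has 3 equally likely choices, so probability 1/3; weight (1/4)·(1/3) = 1/12.
If it is in envelope 5 (prior 5/16): the presenter opened envelope 5, so this case is ruled out; weight (5/16)·0 = 0.
The weights sum to 43/192.
So P(the cheque in envelope 3 | the presenter opened envelope 5) = (1/64) / (43/192) = 3/43.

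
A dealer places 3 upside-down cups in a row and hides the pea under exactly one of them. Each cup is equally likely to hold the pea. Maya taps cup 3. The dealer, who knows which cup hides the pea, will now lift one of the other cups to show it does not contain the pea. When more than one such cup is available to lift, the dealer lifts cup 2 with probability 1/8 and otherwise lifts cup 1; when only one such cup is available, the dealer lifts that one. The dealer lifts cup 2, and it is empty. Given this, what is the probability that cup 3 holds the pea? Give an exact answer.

1/9

Apply Bayes' rule, conditioning on where the pea actually is.
If it is under cup 1 (prior 1/3): only cup 2 is available, probability 1; weight (1/3)·1 = 1/3.
If it is under cup 2 (prior 1/3): the dealer opened cup 2, so this case is ruled out; weight (1/3)·0 = 0.
If it is under cup 3 (prior 1/3): cup 2 is available, opened with probability 1/8; weight (1/3)·(1/8) = 1/24.
The weights sum to 3/8.
So P(the pea under cup 3 | the dealer opened cup 2) = (1/24) / (3/8) = 1/9.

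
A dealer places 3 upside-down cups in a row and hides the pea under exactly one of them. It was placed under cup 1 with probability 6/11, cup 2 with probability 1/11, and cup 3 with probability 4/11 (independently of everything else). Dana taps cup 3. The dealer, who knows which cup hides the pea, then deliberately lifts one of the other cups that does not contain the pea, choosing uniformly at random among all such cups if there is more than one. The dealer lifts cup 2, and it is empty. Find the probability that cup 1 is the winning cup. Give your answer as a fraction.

3/4

Consider each possible location of the pea in turn.
If it is under cup 1 (prior 6/11): the dealer has no choice, probability 1; weight (6/11)·1 = 6/11.
If it is under cup 2 (prior 1/11): the dealer opened cup 2, so this case is ruled out; weight (1/11)·0 = 0.
If it is under cup 3 (prior 4/11): the dealer has 2 equally likely choices, so probability 1/2; weight (4/11)·(1/2) = 2/11.
The weights sum to 8/11.
So P(the pea under cup 1 | the dealer opened cup 2) = (6/11) / (8/11) = 3/4.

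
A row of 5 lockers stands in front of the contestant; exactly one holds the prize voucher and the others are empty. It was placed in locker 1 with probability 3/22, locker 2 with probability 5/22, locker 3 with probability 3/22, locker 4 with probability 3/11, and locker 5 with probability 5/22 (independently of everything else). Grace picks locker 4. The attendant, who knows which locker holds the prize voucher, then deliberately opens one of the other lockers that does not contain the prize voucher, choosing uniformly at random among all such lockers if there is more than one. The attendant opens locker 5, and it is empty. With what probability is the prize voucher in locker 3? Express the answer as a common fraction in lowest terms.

6/31

Apply Bayes' rule, conditioning on where the prize voucher actually is.
If it is in either of lockers 1 and 3 (prior 3/22 each): the attendant has 3 equally likely choices, so probability 1/3; weight (3/22)·(1/3) = 1/22 each.
If it is in locker 2 (prior 5/22): the attendant has 3 equally likely choices, so probability 1/3; weight (5/22)·(1/3) = 5/66.
If it is in locker 4 (prior 3/11): the attendant has 4 equally likely choices, so probability 1/4; weight (3/11)·(1/4) = 3/44.
If it is in locker 5 (prior 5/22): the attendant opened locker 5, so this case is ruled out; weight (5/22)·0 = 0.
The weights sum to 31/132.
So P(the prize voucher in locker 3 | the attendant opened locker 5) = (1/22) / (31/132) = 6/31.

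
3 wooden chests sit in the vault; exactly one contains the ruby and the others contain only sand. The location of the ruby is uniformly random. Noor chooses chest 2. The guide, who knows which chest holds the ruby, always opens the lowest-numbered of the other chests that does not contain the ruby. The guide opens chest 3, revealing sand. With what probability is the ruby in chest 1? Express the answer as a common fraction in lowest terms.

Condition on the true location of the ruby.
If it is in chest 1 (prior 1/3): chest 3 is the lowest-numbered option available, probability 1; weight (1/3)·1 = 1/3.
If it is in chest 2 (prior 1/3): the guide would have opened chest 1 instead, probability 0; weight (1/3)·0 = 0.
If it is in chest 3 (prior 1/3): the guide opened chest 3, so this case is ruled out; weight (1/3)·0 = 0.
The weights sum to 1/3.
So P(the ruby in chest 1 | the guide opened chest 3) = (1/3) / (1/3) = 1.

1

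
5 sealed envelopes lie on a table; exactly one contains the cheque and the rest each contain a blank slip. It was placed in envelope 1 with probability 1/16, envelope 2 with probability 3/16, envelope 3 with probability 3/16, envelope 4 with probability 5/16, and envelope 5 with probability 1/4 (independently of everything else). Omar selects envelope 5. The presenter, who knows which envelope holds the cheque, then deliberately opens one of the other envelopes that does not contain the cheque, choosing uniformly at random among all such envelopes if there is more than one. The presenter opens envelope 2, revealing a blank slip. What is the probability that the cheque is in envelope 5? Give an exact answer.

1/4

Consider each possible location of the cheque in turn.
If it is in envelope 1 (prior 1/16): the presenter has 3 equally likely choices, so probability 1/3; weight (1/16)·(1/3) = 1/48.
If it is in envelope 2 (prior 3/16): the presenter opened envelope 2, so this case is ruled out; weight (3/16)·0 = 0.
If it is in envelope 3 (prior 3/16): the presenter has 3 equally likely choices, so probability 1/3; weight (3/16)·(1/3) = 1/16.
If it is in envelope 4 (prior 5/16): the presenter has 3 equally likely choices, so probability 1/3; weight (5/16)·(1/3) = 5/48.
If it is in envelope 5 (prior 1/4): the presenter has 4 equally likely choices, so probability 1/4; weight (1/4)·(1/4) = 1/16.
The weights sum to 1/4.
So P(the cheque in envelope 5 | the presenter opened envelope 2) = (1/16) / (1/4) = 1/4.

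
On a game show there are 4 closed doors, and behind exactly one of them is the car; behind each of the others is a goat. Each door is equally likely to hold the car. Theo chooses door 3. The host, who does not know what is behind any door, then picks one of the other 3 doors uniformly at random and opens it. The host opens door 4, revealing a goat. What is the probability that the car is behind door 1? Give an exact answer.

Condition on the true location of the car.
If it is behind any of doors 1, 2, and 3 (prior 1/4 each): the host picks door 4 with probability 1/3 regardless, and it is not the prize; weight (1/4)·(1/3) = 1/12 each.
If it is behind door 4 (prior 1/4): the host opened door 4, so this case is ruled out; weight (1/4)·0 = 0.
The weights sum to 1/4.
So P(the car behind door 1 | the host opened door 4) = (1/12) / (1/4) = 1/3.

1/3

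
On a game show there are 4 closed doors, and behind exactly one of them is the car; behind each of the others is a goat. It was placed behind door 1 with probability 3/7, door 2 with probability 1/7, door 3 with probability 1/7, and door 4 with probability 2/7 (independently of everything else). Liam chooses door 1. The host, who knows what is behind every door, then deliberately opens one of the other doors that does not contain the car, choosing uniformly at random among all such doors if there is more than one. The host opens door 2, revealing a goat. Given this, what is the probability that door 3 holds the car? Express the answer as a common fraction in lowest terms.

1/5

Apply Bayes' rule, conditioning on where the car actually is.
If it is behind door 1 (prior 3/7): the host has 3 equally likely choices, so probability 1/3; weight (3/7)·(1/3) = 1/7.
If it is behind door 2 (prior 1/7): the host opened door 2, so this case is ruled out; weight (1/7)·0 = 0.
If it is behind door 3 (prior 1/7): the host has 2 equally likely choices, so probability 1/2; weight (1/7)·(1/2) = 1/14.
If it is behind door 4 (prior 2/7): the host has 2 equally likely choices, so probability 1/2; weight (2/7)·(1/2) = 1/7.
The weights sum to 5/14.
So P(the car behind door 3 | the host opened door 2) = (1/14) / (5/14) = 1/5.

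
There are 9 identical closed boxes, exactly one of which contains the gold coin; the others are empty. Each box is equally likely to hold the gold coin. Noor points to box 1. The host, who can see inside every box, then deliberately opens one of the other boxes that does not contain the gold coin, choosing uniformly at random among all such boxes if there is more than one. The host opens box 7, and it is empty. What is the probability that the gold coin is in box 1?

Consider each possible location of the gold coin in turn.
If it is in box 1 (prior 1/9): the host has 8 equally likely choices, so probability 1/8; weight (1/9)·(1/8) = 1/72.
If it is in any of boxes 2, 3, 4, 5, 6, 8, and 9 (prior 1/9 each): the host has 7 equally likely choices, so probability 1/7; weight (1/9)·(1/7) = 1/63 each.
If it is in box 7 (prior 1/9): the host opened box 7, so this case is ruled out; weight (1/9)·0 = 0.
The weights sum to 1/8.
So P(the gold coin in box 1 | the host opened box 7) = (1/72) / (1/8) = 1/9.

1/9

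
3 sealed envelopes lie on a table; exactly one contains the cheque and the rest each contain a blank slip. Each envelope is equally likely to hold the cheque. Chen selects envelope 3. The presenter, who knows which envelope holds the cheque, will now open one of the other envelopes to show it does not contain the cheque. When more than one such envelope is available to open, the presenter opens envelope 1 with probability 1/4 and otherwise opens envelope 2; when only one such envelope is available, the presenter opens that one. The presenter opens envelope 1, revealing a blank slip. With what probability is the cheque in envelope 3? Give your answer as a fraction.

Condition on the true location of the cheque.
If it is in envelope 1 (prior 1/3): the presenter opened envelope 1, so this case is ruled out; weight (1/3)·0 = 0.
If it is in envelope 2 (prior 1/3): only envelope 1 is available, probability 1; weight (1/3)·1 = 1/3.
If it is in envelope 3 (prior 1/3): envelope 1 is available, opened with probability 1/4; weight (1/3)·(1/4) = 1/12.
The weights sum to 5/12.
So P(the cheque in envelope 3 | the presenter opened envelope 1) = (1/12) / (5/12) = 1/5.

1/5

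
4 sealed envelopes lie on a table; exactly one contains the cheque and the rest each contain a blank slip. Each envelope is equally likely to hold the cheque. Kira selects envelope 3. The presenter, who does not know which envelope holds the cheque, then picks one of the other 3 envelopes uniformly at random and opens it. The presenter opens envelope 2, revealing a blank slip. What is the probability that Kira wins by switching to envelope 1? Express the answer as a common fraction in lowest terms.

Because the presenter chose which envelope to open without knowing where the cheque is, the choice is independent of the prize location. Learning that envelope 2 does not hold the cheque simply rules out that one location and leaves the remaining 3 envelopes still equally likely by symmetry.
So P(the cheque in envelope 1) = 1/3.

1/3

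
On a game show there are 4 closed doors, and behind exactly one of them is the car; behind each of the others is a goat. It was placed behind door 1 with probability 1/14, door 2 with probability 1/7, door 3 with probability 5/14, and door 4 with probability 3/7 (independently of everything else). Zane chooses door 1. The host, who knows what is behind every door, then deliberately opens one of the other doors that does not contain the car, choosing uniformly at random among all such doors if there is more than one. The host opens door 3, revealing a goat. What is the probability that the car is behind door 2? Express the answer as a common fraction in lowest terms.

Consider each possible location of the car in turn.
If it is behind door 1 (prior 1/14): the host has 3 equally likely choices, so probability 1/3; weight (1/14)·(1/3) = 1/42.
If it is behind door 2 (prior 1/7): the host has 2 equally likely choices, so probability 1/2; weight (1/7)·(1/2) = 1/14.
If it is behind door 3 (prior 5/14): the host opened door 3, so this case is ruled out; weight (5/14)·0 = 0.
If it is behind door 4 (prior 3/7): the host has 2 equally likely choices, so probability 1/2; weight (3/7)·(1/2) = 3/14.
The weights sum to 13/42.
So P(the car behind door 2 | the host opened door 3) = (1/14) / (13/42) = 3/13.

3/13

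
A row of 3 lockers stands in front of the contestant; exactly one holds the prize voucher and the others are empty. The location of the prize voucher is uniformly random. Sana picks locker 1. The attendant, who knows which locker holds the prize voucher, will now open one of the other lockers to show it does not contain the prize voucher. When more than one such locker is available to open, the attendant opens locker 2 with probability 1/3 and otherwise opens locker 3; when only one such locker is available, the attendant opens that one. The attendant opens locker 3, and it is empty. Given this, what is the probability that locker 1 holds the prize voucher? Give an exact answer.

Apply Bayes' rule, conditioning on where the prize voucher actually is.
If it is in locker 1 (prior 1/3): locker 2 is available but not opened, probability 2/3; weight (1/3)·(2/3) = 2/9.
If it is in locker 2 (prior 1/3): only locker 3 is available, probability 1; weight (1/3)·1 = 1/3.
If it is in locker 3 (prior 1/3): the attendant opened locker 3, so this case is ruled out; weight (1/3)·0 = 0.
The weights sum to 5/9.
So P(the prize voucher in locker 1 | the attendant opened locker 3) = (2/9) / (5/9) = 2/5.

2/5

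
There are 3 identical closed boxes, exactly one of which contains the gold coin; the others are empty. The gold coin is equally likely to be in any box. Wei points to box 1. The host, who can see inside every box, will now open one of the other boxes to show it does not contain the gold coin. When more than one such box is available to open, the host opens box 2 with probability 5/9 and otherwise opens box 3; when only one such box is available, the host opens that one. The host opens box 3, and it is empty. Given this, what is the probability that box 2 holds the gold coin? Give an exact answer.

9/13

Condition on the true location of the gold coin.
If it is in box 1 (prior 1/3): box 2 is available but not opened, probability 4/9; weight (1/3)·(4/9) = 4/27.
If it is in box 2 (prior 1/3): only box 3 is available, probability 1; weight (1/3)·1 = 1/3.
If it is in box 3 (prior 1/3): the host opened box 3, so this case is ruled out; weight (1/3)·0 = 0.
The weights sum to 13/27.
So P(the gold coin in box 2 | the host opened box 3) = (1/3) / (13/27) = 9/13.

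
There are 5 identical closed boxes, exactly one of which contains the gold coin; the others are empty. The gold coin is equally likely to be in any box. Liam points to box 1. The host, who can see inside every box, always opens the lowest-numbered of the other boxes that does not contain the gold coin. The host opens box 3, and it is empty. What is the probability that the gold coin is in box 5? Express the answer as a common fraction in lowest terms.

0

Apply Bayes' rule, conditioning on where the gold coin actually is.
If it is in any of boxes 1, 4, and 5 (prior 1/5 each): the host would have opened box 2 instead, probability 0; weight (1/5)·0 = 0 each.
If it is in box 2 (prior 1/5): box 3 is the lowest-numbered option available, probability 1; weight (1/5)·1 = 1/5.
If it is in box 3 (prior 1/5): the host opened box 3, so this case is ruled out; weight (1/5)·0 = 0.
The weights sum to 1/5.
So P(the gold coin in box 5 | the host opened box 3) = 0 / (1/5) = 0.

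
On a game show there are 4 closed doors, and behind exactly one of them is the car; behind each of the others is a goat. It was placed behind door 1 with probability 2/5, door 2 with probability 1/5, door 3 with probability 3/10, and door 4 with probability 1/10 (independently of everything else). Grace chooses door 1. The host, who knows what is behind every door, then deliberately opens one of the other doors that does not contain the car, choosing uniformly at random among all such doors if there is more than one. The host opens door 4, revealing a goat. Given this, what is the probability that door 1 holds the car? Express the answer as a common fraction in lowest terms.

Consider each possible location of the car in turn.
If it is behind door 1 (prior 2/5): the host has 3 equally likely choices, so probability 1/3; weight (2/5)·(1/3) = 2/15.
If it is behind door 2 (prior 1/5): the host has 2 equally likely choices, so probability 1/2; weight (1/5)·(1/2) = 1/10.
If it is behind door 3 (prior 3/10): the host has 2 equally likely choices, so probability 1/2; weight (3/10)·(1/2) = 3/20.
If it is behind door 4 (prior 1/10): the host opened door 4, so this case is ruled out; weight (1/10)·0 = 0.
The weights sum to 23/60.
So P(the car behind door 1 | the host opened door 4) = (2/15) / (23/60) = 8/23.

8/23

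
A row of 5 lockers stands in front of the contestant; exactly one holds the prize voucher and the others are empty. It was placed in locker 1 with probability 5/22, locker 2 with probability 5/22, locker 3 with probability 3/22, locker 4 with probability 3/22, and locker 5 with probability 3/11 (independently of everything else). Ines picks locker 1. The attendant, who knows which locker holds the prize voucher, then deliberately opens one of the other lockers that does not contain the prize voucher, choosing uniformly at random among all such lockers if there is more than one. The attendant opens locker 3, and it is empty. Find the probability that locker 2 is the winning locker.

Condition on the true location of the prize voucher.
If it is in locker 1 (prior 5/22): the attendant has 4 equally likely choices, so probability 1/4; weight (5/22)·(1/4) = 5/88.
If it is in locker 2 (prior 5/22): the attendant has 3 equally likely choices, so probability 1/3; weight (5/22)·(1/3) = 5/66.
If it is in locker 3 (prior 3/22): the attendant opened locker 3, so this case is ruled out; weight (3/22)·0 = 0.
If it is in locker 4 (prior 3/22): the attendant has 3 equally likely choices, so probability 1/3; weight (3/22)·(1/3) = 1/22.
If it is in locker 5 (prior 3/11): the attendant has 3 equally likely choices, so probability 1/3; weight (3/11)·(1/3) = 1/11.
The weights sum to 71/264.
So P(the prize voucher in locker 2 | the attendant opened locker 3) = (5/66) / (71/264) = 20/71.

20/71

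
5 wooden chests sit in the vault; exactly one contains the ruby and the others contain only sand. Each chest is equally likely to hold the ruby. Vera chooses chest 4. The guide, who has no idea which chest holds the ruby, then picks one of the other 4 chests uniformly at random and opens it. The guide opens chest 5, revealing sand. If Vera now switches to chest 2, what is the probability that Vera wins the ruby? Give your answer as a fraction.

Condition on the true location of the ruby.
If it is in any of chests 1, 2, 3, and 4 (prior 1/5 each): the guide picks chest 5 with probability 1/4 regardless, and it is not the prize; weight (1/5)·(1/4) = 1/20 each.
If it is in chest 5 (prior 1/5): the guide opened chest 5, so this case is ruled out; weight (1/5)·0 = 0.
The weights sum to 1/5.
So P(the ruby in chest 2 | the guide opened chest 5) = (1/20) / (1/5) = 1/4.

1/4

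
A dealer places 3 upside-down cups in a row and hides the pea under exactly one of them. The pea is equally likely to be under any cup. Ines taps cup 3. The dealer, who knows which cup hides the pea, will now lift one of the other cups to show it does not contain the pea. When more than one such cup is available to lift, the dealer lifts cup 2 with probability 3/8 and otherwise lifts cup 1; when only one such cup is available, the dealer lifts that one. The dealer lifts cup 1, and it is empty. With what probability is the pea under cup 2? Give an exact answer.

Consider each possible location of the pea in turn.
If it is under cup 1 (prior 1/3): the dealer opened cup 1, so this case is ruled out; weight (1/3)·0 = 0.
If it is under cup 2 (prior 1/3): only cup 1 is available, probability 1; weight (1/3)·1 = 1/3.
If it is under cup 3 (prior 1/3): cup 2 is available but not opened, probability 5/8; weight (1/3)·(5/8) = 5/24.
The weights sum to 13/24.
So P(the pea under cup 2 | the dealer opened cup 1) = (1/3) / (13/24) = 8/13.

8/13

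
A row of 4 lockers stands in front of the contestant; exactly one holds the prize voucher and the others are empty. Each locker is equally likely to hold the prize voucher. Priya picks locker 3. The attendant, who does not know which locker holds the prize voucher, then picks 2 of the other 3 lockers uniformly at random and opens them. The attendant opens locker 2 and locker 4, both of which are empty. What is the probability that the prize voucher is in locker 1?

1/2

Consider each possible location of the prize voucher in turn.
If it is in either of lockers 1 and 3 (prior 1/4 each): the attendant picks exactly this set with probability 1/3 regardless, and none is the prize; weight (1/4)·(1/3) = 1/12 each.
If it is in either of lockers 2 and 4 (prior 1/4 each): that locker was opened and seen not to hold the prize — ruled out; weight (1/4)·0 = 0 each.
The weights sum to 1/6.
So P(the prize voucher in locker 1 | the attendant opened locker 2 and locker 4) = (1/12) / (1/6) = 1/2.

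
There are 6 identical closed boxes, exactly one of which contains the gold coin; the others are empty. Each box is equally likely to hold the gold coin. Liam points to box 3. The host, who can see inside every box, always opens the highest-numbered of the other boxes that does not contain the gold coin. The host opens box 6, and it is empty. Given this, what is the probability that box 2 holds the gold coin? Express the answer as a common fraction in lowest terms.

1/5

Condition on the true location of the gold coin.
If it is in any of boxes 1, 2, 3, 4, and 5 (prior 1/6 each): box 6 is the highest-numbered option available, probability 1; weight (1/6)·1 = 1/6 each.
If it is in box 6 (prior 1/6): the host opened box 6, so this case is ruled out; weight (1/6)·0 = 0.
The weights sum to 5/6.
So P(the gold coin in box 2 | the host opened box 6) = (1/6) / (5/6) = 1/5.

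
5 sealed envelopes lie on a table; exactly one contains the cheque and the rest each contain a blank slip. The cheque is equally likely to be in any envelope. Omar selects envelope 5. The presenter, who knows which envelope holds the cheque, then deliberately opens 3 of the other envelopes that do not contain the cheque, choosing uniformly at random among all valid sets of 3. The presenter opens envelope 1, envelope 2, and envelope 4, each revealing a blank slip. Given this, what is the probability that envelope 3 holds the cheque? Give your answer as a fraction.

Apply Bayes' rule, conditioning on where the cheque actually is.
If it is in any of envelopes 1, 2, and 4 (prior 1/5 each): that envelope was opened and seen not to hold the prize — ruled out; weight (1/5)·0 = 0 each.
If it is in envelope 3 (prior 1/5): the presenter has no choice, probability 1; weight (1/5)·1 = 1/5.
If it is in envelope 5 (prior 1/5): the presenter has 4 equally likely choices, so probability 1/4; weight (1/5)·(1/4) = 1/20.
The weights sum to 1/4.
So P(the cheque in envelope 3 | the presenter opened envelope 1, envelope 2, and envelope 4) = (1/5) / (1/4) = 4/5.

4/5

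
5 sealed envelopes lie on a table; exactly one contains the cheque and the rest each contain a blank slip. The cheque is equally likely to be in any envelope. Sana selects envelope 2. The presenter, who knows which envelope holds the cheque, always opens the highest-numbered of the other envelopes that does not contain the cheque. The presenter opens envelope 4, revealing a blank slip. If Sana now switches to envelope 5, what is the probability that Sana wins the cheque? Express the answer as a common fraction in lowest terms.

Condition on the true location of the cheque.
If it is in any of envelopes 1, 2, and 3 (prior 1/5 each): the presenter would have opened envelope 5 instead, probability 0; weight (1/5)·0 = 0 each.
If it is in envelope 4 (prior 1/5): the presenter opened envelope 4, so this case is ruled out; weight (1/5)·0 = 0.
If it is in envelope 5 (prior 1/5): envelope 4 is the highest-numbered option available, probability 1; weight (1/5)·1 = 1/5.
The weights sum to 1/5.
So P(the cheque in envelope 5 | the presenter opened envelope 4) = (1/5) / (1/5) = 1.

1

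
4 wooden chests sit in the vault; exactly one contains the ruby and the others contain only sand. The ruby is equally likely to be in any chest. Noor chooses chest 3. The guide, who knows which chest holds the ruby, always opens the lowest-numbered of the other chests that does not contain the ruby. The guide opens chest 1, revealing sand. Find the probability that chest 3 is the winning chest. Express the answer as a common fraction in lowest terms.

Apply Bayes' rule, conditioning on where the ruby actually is.
If it is in chest 1 (prior 1/4): the guide opened chest 1, so this case is ruled out; weight (1/4)·0 = 0.
If it is in any of chests 2, 3, and 4 (prior 1/4 each): chest 1 is the lowest-numbered option available, probability 1; weight (1/4)·1 = 1/4 each.
The weights sum to 3/4.
So P(the ruby in chest 3 | the guide opened chest 1) = (1/4) / (3/4) = 1/3.

1/3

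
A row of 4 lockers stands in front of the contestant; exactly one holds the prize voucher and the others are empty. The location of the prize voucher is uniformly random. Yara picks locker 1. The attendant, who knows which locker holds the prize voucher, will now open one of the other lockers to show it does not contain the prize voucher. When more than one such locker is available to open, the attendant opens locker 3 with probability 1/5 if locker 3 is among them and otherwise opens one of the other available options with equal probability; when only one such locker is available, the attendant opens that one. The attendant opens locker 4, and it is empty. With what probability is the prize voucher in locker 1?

Consider each possible location of the prize voucher in turn.
If it is in locker 1 (prior 1/4): locker 3 is available but not opened; locker 4 gets probability (1 − 1/5)/2 = 2/5; weight (1/4)·(2/5) = 1/10.
If it is in locker 2 (prior 1/4): locker 3 is available but not opened, probability 4/5; weight (1/4)·(4/5) = 1/5.
If it is in locker 3 (prior 1/4): locker 3 holds the prize so is unavailable; the attendant chooses uniformly among the 2 others, probability 1/2; weight (1/4)·(1/2) = 1/8.
If it is in locker 4 (prior 1/4): the attendant opened locker 4, so this case is ruled out; weight (1/4)·0 = 0.
The weights sum to 17/40.
So P(the prize voucher in locker 1 | the attendant opened locker 4) = (1/10) / (17/40) = 4/17.

4/17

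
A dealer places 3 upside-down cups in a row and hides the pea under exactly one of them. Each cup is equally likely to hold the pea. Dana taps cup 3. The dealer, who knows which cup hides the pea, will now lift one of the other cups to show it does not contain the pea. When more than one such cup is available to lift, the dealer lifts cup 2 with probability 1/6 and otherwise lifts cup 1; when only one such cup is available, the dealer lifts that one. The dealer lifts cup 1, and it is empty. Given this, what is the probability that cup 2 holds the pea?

6/11

Consider each possible location of the pea in turn.
If it is under cup 1 (prior 1/3): the dealer opened cup 1, so this case is ruled out; weight (1/3)·0 = 0.
If it is under cup 2 (prior 1/3): only cup 1 is available, probability 1; weight (1/3)·1 = 1/3.
If it is under cup 3 (prior 1/3): cup 2 is available but not opened, probability 5/6; weight (1/3)·(5/6) = 5/18.
The weights sum to 11/18.
So P(the pea under cup 2 | the dealer opened cup 1) = (1/3) / (11/18) = 6/11.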